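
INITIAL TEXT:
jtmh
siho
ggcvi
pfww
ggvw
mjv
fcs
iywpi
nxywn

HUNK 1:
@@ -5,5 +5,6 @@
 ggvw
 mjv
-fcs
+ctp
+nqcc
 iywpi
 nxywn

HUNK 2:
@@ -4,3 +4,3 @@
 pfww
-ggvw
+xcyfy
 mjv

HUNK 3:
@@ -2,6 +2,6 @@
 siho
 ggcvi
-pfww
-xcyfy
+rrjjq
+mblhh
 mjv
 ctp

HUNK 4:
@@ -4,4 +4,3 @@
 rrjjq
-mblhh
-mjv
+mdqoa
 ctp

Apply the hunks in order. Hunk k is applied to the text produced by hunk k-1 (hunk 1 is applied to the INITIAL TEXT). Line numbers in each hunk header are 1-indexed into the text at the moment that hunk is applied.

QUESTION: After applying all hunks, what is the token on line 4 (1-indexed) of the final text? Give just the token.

Answer: rrjjq

Derivation:
Hunk 1: at line 5 remove [fcs] add [ctp,nqcc] -> 10 lines: jtmh siho ggcvi pfww ggvw mjv ctp nqcc iywpi nxywn
Hunk 2: at line 4 remove [ggvw] add [xcyfy] -> 10 lines: jtmh siho ggcvi pfww xcyfy mjv ctp nqcc iywpi nxywn
Hunk 3: at line 2 remove [pfww,xcyfy] add [rrjjq,mblhh] -> 10 lines: jtmh siho ggcvi rrjjq mblhh mjv ctp nqcc iywpi nxywn
Hunk 4: at line 4 remove [mblhh,mjv] add [mdqoa] -> 9 lines: jtmh siho ggcvi rrjjq mdqoa ctp nqcc iywpi nxywn
Final line 4: rrjjq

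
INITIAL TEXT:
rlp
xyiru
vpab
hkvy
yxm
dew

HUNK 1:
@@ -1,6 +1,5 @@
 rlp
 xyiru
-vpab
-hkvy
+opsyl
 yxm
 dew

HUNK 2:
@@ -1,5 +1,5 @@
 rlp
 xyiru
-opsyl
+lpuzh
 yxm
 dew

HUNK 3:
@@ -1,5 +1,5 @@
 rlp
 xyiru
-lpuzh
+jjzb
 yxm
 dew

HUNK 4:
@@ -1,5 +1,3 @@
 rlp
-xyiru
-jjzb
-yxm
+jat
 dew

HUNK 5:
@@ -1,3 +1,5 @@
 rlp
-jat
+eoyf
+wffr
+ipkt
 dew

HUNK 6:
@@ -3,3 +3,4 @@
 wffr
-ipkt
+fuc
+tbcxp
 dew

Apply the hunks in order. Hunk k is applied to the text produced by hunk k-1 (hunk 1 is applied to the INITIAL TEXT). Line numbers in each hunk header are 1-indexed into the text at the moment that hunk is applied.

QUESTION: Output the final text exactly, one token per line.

Hunk 1: at line 1 remove [vpab,hkvy] add [opsyl] -> 5 lines: rlp xyiru opsyl yxm dew
Hunk 2: at line 1 remove [opsyl] add [lpuzh] -> 5 lines: rlp xyiru lpuzh yxm dew
Hunk 3: at line 1 remove [lpuzh] add [jjzb] -> 5 lines: rlp xyiru jjzb yxm dew
Hunk 4: at line 1 remove [xyiru,jjzb,yxm] add [jat] -> 3 lines: rlp jat dew
Hunk 5: at line 1 remove [jat] add [eoyf,wffr,ipkt] -> 5 lines: rlp eoyf wffr ipkt dew
Hunk 6: at line 3 remove [ipkt] add [fuc,tbcxp] -> 6 lines: rlp eoyf wffr fuc tbcxp dew

Answer: rlp
eoyf
wffr
fuc
tbcxp
dew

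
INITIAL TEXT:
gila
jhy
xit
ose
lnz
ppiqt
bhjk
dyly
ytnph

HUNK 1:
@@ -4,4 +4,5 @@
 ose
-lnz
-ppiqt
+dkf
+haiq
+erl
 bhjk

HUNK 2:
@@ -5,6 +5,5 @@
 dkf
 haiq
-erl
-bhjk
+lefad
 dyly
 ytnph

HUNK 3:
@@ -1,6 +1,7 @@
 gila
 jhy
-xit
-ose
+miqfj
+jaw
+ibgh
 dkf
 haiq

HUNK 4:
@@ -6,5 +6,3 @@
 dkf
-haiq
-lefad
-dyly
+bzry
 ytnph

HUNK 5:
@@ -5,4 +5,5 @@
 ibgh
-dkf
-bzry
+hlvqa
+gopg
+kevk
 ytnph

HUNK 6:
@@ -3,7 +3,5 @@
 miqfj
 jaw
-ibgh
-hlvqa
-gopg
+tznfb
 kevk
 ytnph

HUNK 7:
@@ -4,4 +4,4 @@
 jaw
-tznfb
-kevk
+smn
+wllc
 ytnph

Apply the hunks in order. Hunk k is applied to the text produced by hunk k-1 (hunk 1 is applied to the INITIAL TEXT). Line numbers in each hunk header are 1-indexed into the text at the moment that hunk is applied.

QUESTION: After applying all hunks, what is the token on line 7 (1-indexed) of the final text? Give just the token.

Answer: ytnph

Derivation:
Hunk 1: at line 4 remove [lnz,ppiqt] add [dkf,haiq,erl] -> 10 lines: gila jhy xit ose dkf haiq erl bhjk dyly ytnph
Hunk 2: at line 5 remove [erl,bhjk] add [lefad] -> 9 lines: gila jhy xit ose dkf haiq lefad dyly ytnph
Hunk 3: at line 1 remove [xit,ose] add [miqfj,jaw,ibgh] -> 10 lines: gila jhy miqfj jaw ibgh dkf haiq lefad dyly ytnph
Hunk 4: at line 6 remove [haiq,lefad,dyly] add [bzry] -> 8 lines: gila jhy miqfj jaw ibgh dkf bzry ytnph
Hunk 5: at line 5 remove [dkf,bzry] add [hlvqa,gopg,kevk] -> 9 lines: gila jhy miqfj jaw ibgh hlvqa gopg kevk ytnph
Hunk 6: at line 3 remove [ibgh,hlvqa,gopg] add [tznfb] -> 7 lines: gila jhy miqfj jaw tznfb kevk ytnph
Hunk 7: at line 4 remove [tznfb,kevk] add [smn,wllc] -> 7 lines: gila jhy miqfj jaw smn wllc ytnph
Final line 7: ytnph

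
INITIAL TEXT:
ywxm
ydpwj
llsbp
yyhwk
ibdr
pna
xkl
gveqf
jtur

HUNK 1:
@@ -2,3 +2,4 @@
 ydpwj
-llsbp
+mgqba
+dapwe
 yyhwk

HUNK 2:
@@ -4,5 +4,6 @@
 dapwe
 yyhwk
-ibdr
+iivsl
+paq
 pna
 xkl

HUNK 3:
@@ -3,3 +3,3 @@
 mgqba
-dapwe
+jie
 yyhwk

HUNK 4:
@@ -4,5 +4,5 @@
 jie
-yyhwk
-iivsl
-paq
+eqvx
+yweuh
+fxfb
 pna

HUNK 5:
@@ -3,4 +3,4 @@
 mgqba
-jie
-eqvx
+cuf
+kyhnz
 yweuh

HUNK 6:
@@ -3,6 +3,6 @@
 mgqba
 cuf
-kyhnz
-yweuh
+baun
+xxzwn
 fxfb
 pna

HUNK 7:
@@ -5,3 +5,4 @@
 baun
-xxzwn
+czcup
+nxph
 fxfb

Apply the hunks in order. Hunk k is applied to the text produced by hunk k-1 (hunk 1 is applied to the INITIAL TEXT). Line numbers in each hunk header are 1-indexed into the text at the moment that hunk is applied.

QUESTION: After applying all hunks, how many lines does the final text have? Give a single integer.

Answer: 12

Derivation:
Hunk 1: at line 2 remove [llsbp] add [mgqba,dapwe] -> 10 lines: ywxm ydpwj mgqba dapwe yyhwk ibdr pna xkl gveqf jtur
Hunk 2: at line 4 remove [ibdr] add [iivsl,paq] -> 11 lines: ywxm ydpwj mgqba dapwe yyhwk iivsl paq pna xkl gveqf jtur
Hunk 3: at line 3 remove [dapwe] add [jie] -> 11 lines: ywxm ydpwj mgqba jie yyhwk iivsl paq pna xkl gveqf jtur
Hunk 4: at line 4 remove [yyhwk,iivsl,paq] add [eqvx,yweuh,fxfb] -> 11 lines: ywxm ydpwj mgqba jie eqvx yweuh fxfb pna xkl gveqf jtur
Hunk 5: at line 3 remove [jie,eqvx] add [cuf,kyhnz] -> 11 lines: ywxm ydpwj mgqba cuf kyhnz yweuh fxfb pna xkl gveqf jtur
Hunk 6: at line 3 remove [kyhnz,yweuh] add [baun,xxzwn] -> 11 lines: ywxm ydpwj mgqba cuf baun xxzwn fxfb pna xkl gveqf jtur
Hunk 7: at line 5 remove [xxzwn] add [czcup,nxph] -> 12 lines: ywxm ydpwj mgqba cuf baun czcup nxph fxfb pna xkl gveqf jtur
Final line count: 12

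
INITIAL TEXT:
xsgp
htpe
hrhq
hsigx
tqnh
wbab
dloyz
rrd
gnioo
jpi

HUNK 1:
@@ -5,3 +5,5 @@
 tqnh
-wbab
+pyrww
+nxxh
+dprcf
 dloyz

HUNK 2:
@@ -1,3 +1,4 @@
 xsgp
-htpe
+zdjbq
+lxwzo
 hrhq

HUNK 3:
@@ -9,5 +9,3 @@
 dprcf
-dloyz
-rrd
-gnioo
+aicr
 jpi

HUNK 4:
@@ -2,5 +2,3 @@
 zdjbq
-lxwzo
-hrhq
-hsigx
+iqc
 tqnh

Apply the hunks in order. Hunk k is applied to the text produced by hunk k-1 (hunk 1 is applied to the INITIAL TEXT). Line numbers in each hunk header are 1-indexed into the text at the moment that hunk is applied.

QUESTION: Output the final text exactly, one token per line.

Answer: xsgp
zdjbq
iqc
tqnh
pyrww
nxxh
dprcf
aicr
jpi

Derivation:
Hunk 1: at line 5 remove [wbab] add [pyrww,nxxh,dprcf] -> 12 lines: xsgp htpe hrhq hsigx tqnh pyrww nxxh dprcf dloyz rrd gnioo jpi
Hunk 2: at line 1 remove [htpe] add [zdjbq,lxwzo] -> 13 lines: xsgp zdjbq lxwzo hrhq hsigx tqnh pyrww nxxh dprcf dloyz rrd gnioo jpi
Hunk 3: at line 9 remove [dloyz,rrd,gnioo] add [aicr] -> 11 lines: xsgp zdjbq lxwzo hrhq hsigx tqnh pyrww nxxh dprcf aicr jpi
Hunk 4: at line 2 remove [lxwzo,hrhq,hsigx] add [iqc] -> 9 lines: xsgp zdjbq iqc tqnh pyrww nxxh dprcf aicr jpi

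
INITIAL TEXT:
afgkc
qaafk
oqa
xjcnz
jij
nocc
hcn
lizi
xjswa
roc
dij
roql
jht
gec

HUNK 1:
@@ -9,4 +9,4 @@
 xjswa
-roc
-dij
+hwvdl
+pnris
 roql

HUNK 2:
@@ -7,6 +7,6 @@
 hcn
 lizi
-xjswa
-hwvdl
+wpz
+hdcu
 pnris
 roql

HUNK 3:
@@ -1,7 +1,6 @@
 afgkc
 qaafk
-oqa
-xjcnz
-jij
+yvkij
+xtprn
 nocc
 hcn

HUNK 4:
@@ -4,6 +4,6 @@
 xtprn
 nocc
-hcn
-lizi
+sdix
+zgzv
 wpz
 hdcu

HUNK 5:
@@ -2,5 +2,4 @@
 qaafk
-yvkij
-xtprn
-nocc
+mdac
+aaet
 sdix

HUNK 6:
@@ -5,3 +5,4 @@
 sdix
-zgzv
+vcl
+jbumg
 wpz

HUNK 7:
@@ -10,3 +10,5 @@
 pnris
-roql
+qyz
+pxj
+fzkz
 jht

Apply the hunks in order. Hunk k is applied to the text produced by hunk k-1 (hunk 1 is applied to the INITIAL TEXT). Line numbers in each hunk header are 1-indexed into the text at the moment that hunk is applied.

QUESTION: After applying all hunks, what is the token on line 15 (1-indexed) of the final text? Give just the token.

Answer: gec

Derivation:
Hunk 1: at line 9 remove [roc,dij] add [hwvdl,pnris] -> 14 lines: afgkc qaafk oqa xjcnz jij nocc hcn lizi xjswa hwvdl pnris roql jht gec
Hunk 2: at line 7 remove [xjswa,hwvdl] add [wpz,hdcu] -> 14 lines: afgkc qaafk oqa xjcnz jij nocc hcn lizi wpz hdcu pnris roql jht gec
Hunk 3: at line 1 remove [oqa,xjcnz,jij] add [yvkij,xtprn] -> 13 lines: afgkc qaafk yvkij xtprn nocc hcn lizi wpz hdcu pnris roql jht gec
Hunk 4: at line 4 remove [hcn,lizi] add [sdix,zgzv] -> 13 lines: afgkc qaafk yvkij xtprn nocc sdix zgzv wpz hdcu pnris roql jht gec
Hunk 5: at line 2 remove [yvkij,xtprn,nocc] add [mdac,aaet] -> 12 lines: afgkc qaafk mdac aaet sdix zgzv wpz hdcu pnris roql jht gec
Hunk 6: at line 5 remove [zgzv] add [vcl,jbumg] -> 13 lines: afgkc qaafk mdac aaet sdix vcl jbumg wpz hdcu pnris roql jht gec
Hunk 7: at line 10 remove [roql] add [qyz,pxj,fzkz] -> 15 lines: afgkc qaafk mdac aaet sdix vcl jbumg wpz hdcu pnris qyz pxj fzkz jht gec
Final line 15: gec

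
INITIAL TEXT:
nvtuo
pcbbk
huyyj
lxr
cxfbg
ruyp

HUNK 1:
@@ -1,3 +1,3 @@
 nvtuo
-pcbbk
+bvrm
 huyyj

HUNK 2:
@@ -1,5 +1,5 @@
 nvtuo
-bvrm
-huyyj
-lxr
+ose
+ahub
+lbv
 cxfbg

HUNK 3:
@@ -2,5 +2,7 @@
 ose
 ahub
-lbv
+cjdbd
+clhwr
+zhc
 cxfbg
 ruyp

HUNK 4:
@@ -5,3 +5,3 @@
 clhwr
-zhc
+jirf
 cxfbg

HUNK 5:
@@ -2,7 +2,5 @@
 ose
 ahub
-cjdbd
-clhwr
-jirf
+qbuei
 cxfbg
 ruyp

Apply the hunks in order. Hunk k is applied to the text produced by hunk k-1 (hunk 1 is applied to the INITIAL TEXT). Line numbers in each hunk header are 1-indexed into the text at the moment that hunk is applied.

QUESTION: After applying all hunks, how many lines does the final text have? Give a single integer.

Answer: 6

Derivation:
Hunk 1: at line 1 remove [pcbbk] add [bvrm] -> 6 lines: nvtuo bvrm huyyj lxr cxfbg ruyp
Hunk 2: at line 1 remove [bvrm,huyyj,lxr] add [ose,ahub,lbv] -> 6 lines: nvtuo ose ahub lbv cxfbg ruyp
Hunk 3: at line 2 remove [lbv] add [cjdbd,clhwr,zhc] -> 8 lines: nvtuo ose ahub cjdbd clhwr zhc cxfbg ruyp
Hunk 4: at line 5 remove [zhc] add [jirf] -> 8 lines: nvtuo ose ahub cjdbd clhwr jirf cxfbg ruyp
Hunk 5: at line 2 remove [cjdbd,clhwr,jirf] add [qbuei] -> 6 lines: nvtuo ose ahub qbuei cxfbg ruyp
Final line count: 6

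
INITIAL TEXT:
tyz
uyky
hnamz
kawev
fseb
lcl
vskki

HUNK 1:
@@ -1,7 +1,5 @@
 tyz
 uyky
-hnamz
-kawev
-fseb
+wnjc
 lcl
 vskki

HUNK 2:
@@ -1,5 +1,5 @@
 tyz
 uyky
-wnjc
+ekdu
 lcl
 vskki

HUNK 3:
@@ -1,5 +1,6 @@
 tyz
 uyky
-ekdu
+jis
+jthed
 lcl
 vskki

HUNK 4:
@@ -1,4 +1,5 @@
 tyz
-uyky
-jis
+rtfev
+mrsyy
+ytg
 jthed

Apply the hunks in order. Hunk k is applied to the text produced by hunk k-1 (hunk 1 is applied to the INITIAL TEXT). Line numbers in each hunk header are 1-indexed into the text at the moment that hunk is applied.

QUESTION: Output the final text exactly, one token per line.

Hunk 1: at line 1 remove [hnamz,kawev,fseb] add [wnjc] -> 5 lines: tyz uyky wnjc lcl vskki
Hunk 2: at line 1 remove [wnjc] add [ekdu] -> 5 lines: tyz uyky ekdu lcl vskki
Hunk 3: at line 1 remove [ekdu] add [jis,jthed] -> 6 lines: tyz uyky jis jthed lcl vskki
Hunk 4: at line 1 remove [uyky,jis] add [rtfev,mrsyy,ytg] -> 7 lines: tyz rtfev mrsyy ytg jthed lcl vskki

Answer: tyz
rtfev
mrsyy
ytg
jthed
lcl
vskki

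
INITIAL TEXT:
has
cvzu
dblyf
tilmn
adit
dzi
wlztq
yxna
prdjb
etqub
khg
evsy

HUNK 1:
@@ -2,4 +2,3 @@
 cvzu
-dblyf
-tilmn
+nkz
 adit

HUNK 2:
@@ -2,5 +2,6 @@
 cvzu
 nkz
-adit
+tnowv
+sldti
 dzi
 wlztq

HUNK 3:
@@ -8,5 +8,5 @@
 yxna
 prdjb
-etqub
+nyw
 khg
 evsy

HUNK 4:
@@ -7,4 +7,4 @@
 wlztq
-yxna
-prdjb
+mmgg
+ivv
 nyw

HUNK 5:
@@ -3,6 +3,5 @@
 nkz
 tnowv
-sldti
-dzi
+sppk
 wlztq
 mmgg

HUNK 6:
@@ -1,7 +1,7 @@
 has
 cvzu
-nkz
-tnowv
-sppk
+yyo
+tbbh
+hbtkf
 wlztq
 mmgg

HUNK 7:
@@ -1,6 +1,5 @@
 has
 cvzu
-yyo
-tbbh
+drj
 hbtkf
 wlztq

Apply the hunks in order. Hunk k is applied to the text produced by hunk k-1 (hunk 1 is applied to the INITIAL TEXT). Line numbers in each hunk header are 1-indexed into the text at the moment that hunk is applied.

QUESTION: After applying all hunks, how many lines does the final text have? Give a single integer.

Answer: 10

Derivation:
Hunk 1: at line 2 remove [dblyf,tilmn] add [nkz] -> 11 lines: has cvzu nkz adit dzi wlztq yxna prdjb etqub khg evsy
Hunk 2: at line 2 remove [adit] add [tnowv,sldti] -> 12 lines: has cvzu nkz tnowv sldti dzi wlztq yxna prdjb etqub khg evsy
Hunk 3: at line 8 remove [etqub] add [nyw] -> 12 lines: has cvzu nkz tnowv sldti dzi wlztq yxna prdjb nyw khg evsy
Hunk 4: at line 7 remove [yxna,prdjb] add [mmgg,ivv] -> 12 lines: has cvzu nkz tnowv sldti dzi wlztq mmgg ivv nyw khg evsy
Hunk 5: at line 3 remove [sldti,dzi] add [sppk] -> 11 lines: has cvzu nkz tnowv sppk wlztq mmgg ivv nyw khg evsy
Hunk 6: at line 1 remove [nkz,tnowv,sppk] add [yyo,tbbh,hbtkf] -> 11 lines: has cvzu yyo tbbh hbtkf wlztq mmgg ivv nyw khg evsy
Hunk 7: at line 1 remove [yyo,tbbh] add [drj] -> 10 lines: has cvzu drj hbtkf wlztq mmgg ivv nyw khg evsy
Final line count: 10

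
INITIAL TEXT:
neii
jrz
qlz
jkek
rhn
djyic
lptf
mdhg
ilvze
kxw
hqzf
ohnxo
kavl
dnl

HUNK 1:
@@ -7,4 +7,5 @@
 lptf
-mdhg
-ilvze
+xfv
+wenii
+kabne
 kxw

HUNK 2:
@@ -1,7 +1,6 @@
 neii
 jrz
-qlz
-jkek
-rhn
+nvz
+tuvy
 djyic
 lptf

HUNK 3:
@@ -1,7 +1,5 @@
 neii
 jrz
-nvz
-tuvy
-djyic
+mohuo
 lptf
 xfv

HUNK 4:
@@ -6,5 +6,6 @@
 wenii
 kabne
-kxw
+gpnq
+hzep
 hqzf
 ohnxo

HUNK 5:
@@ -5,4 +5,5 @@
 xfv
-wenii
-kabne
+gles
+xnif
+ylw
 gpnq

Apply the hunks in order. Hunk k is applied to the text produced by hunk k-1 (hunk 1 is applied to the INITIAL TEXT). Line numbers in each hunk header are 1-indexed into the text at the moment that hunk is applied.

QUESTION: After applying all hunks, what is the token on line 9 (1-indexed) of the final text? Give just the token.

Answer: gpnq

Derivation:
Hunk 1: at line 7 remove [mdhg,ilvze] add [xfv,wenii,kabne] -> 15 lines: neii jrz qlz jkek rhn djyic lptf xfv wenii kabne kxw hqzf ohnxo kavl dnl
Hunk 2: at line 1 remove [qlz,jkek,rhn] add [nvz,tuvy] -> 14 lines: neii jrz nvz tuvy djyic lptf xfv wenii kabne kxw hqzf ohnxo kavl dnl
Hunk 3: at line 1 remove [nvz,tuvy,djyic] add [mohuo] -> 12 lines: neii jrz mohuo lptf xfv wenii kabne kxw hqzf ohnxo kavl dnl
Hunk 4: at line 6 remove [kxw] add [gpnq,hzep] -> 13 lines: neii jrz mohuo lptf xfv wenii kabne gpnq hzep hqzf ohnxo kavl dnl
Hunk 5: at line 5 remove [wenii,kabne] add [gles,xnif,ylw] -> 14 lines: neii jrz mohuo lptf xfv gles xnif ylw gpnq hzep hqzf ohnxo kavl dnl
Final line 9: gpnq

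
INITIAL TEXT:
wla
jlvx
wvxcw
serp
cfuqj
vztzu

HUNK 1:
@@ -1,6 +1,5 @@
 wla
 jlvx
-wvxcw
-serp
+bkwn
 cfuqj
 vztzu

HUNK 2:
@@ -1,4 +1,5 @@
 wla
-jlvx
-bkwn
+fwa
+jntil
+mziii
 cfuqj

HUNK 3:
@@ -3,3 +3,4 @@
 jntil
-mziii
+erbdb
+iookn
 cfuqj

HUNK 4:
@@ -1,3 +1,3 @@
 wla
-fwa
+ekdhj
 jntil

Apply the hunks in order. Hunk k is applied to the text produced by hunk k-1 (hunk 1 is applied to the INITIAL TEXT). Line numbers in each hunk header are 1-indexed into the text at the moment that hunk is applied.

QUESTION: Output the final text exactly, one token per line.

Hunk 1: at line 1 remove [wvxcw,serp] add [bkwn] -> 5 lines: wla jlvx bkwn cfuqj vztzu
Hunk 2: at line 1 remove [jlvx,bkwn] add [fwa,jntil,mziii] -> 6 lines: wla fwa jntil mziii cfuqj vztzu
Hunk 3: at line 3 remove [mziii] add [erbdb,iookn] -> 7 lines: wla fwa jntil erbdb iookn cfuqj vztzu
Hunk 4: at line 1 remove [fwa] add [ekdhj] -> 7 lines: wla ekdhj jntil erbdb iookn cfuqj vztzu

Answer: wla
ekdhj
jntil
erbdb
iookn
cfuqj
vztzu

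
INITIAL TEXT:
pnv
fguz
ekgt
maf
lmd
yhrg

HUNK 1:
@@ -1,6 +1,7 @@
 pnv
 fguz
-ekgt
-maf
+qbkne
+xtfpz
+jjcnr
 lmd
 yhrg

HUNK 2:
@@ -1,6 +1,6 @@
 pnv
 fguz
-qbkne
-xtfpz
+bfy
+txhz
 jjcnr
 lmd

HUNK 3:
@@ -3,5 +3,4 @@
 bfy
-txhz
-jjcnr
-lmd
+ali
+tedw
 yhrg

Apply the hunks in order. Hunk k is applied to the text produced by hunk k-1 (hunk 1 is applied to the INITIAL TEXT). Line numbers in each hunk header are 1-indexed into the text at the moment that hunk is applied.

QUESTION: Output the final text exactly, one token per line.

Hunk 1: at line 1 remove [ekgt,maf] add [qbkne,xtfpz,jjcnr] -> 7 lines: pnv fguz qbkne xtfpz jjcnr lmd yhrg
Hunk 2: at line 1 remove [qbkne,xtfpz] add [bfy,txhz] -> 7 lines: pnv fguz bfy txhz jjcnr lmd yhrg
Hunk 3: at line 3 remove [txhz,jjcnr,lmd] add [ali,tedw] -> 6 lines: pnv fguz bfy ali tedw yhrg

Answer: pnv
fguz
bfy
ali
tedw
yhrg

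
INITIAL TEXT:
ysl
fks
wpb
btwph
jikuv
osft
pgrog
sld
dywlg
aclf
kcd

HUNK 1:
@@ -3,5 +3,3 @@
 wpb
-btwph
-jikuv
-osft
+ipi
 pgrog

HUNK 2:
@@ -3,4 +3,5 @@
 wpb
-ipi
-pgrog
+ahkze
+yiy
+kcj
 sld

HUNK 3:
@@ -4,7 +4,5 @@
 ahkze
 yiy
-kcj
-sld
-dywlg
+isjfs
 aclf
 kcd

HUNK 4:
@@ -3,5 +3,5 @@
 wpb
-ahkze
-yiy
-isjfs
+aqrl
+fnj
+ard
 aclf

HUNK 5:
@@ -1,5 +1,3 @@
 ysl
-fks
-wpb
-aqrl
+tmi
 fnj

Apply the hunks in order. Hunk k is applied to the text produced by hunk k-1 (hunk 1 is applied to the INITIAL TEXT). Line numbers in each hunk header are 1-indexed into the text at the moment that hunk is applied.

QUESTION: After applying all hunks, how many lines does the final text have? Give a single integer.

Hunk 1: at line 3 remove [btwph,jikuv,osft] add [ipi] -> 9 lines: ysl fks wpb ipi pgrog sld dywlg aclf kcd
Hunk 2: at line 3 remove [ipi,pgrog] add [ahkze,yiy,kcj] -> 10 lines: ysl fks wpb ahkze yiy kcj sld dywlg aclf kcd
Hunk 3: at line 4 remove [kcj,sld,dywlg] add [isjfs] -> 8 lines: ysl fks wpb ahkze yiy isjfs aclf kcd
Hunk 4: at line 3 remove [ahkze,yiy,isjfs] add [aqrl,fnj,ard] -> 8 lines: ysl fks wpb aqrl fnj ard aclf kcd
Hunk 5: at line 1 remove [fks,wpb,aqrl] add [tmi] -> 6 lines: ysl tmi fnj ard aclf kcd
Final line count: 6

Answer: 6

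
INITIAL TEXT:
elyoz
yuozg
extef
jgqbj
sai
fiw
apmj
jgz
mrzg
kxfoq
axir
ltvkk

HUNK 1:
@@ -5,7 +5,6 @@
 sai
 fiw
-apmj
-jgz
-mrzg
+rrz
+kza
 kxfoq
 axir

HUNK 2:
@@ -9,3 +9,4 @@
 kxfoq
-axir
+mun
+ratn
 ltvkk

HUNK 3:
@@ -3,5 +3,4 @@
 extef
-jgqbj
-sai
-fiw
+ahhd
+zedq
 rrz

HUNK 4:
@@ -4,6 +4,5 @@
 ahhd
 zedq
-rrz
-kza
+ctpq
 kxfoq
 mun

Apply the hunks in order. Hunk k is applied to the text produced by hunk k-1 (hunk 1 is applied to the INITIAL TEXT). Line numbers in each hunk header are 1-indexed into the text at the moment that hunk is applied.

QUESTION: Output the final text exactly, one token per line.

Answer: elyoz
yuozg
extef
ahhd
zedq
ctpq
kxfoq
mun
ratn
ltvkk

Derivation:
Hunk 1: at line 5 remove [apmj,jgz,mrzg] add [rrz,kza] -> 11 lines: elyoz yuozg extef jgqbj sai fiw rrz kza kxfoq axir ltvkk
Hunk 2: at line 9 remove [axir] add [mun,ratn] -> 12 lines: elyoz yuozg extef jgqbj sai fiw rrz kza kxfoq mun ratn ltvkk
Hunk 3: at line 3 remove [jgqbj,sai,fiw] add [ahhd,zedq] -> 11 lines: elyoz yuozg extef ahhd zedq rrz kza kxfoq mun ratn ltvkk
Hunk 4: at line 4 remove [rrz,kza] add [ctpq] -> 10 lines: elyoz yuozg extef ahhd zedq ctpq kxfoq mun ratn ltvkk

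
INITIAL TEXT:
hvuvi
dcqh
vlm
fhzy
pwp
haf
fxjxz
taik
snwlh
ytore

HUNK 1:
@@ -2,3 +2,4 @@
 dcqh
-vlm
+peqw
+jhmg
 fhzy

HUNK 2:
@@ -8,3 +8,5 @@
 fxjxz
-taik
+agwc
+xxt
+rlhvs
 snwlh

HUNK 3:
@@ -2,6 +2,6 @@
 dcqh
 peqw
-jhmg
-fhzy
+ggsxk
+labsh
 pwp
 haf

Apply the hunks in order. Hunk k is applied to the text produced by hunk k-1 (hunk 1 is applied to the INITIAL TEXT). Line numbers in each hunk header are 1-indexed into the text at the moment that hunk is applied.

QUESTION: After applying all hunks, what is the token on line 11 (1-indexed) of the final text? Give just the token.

Answer: rlhvs

Derivation:
Hunk 1: at line 2 remove [vlm] add [peqw,jhmg] -> 11 lines: hvuvi dcqh peqw jhmg fhzy pwp haf fxjxz taik snwlh ytore
Hunk 2: at line 8 remove [taik] add [agwc,xxt,rlhvs] -> 13 lines: hvuvi dcqh peqw jhmg fhzy pwp haf fxjxz agwc xxt rlhvs snwlh ytore
Hunk 3: at line 2 remove [jhmg,fhzy] add [ggsxk,labsh] -> 13 lines: hvuvi dcqh peqw ggsxk labsh pwp haf fxjxz agwc xxt rlhvs snwlh ytore
Final line 11: rlhvs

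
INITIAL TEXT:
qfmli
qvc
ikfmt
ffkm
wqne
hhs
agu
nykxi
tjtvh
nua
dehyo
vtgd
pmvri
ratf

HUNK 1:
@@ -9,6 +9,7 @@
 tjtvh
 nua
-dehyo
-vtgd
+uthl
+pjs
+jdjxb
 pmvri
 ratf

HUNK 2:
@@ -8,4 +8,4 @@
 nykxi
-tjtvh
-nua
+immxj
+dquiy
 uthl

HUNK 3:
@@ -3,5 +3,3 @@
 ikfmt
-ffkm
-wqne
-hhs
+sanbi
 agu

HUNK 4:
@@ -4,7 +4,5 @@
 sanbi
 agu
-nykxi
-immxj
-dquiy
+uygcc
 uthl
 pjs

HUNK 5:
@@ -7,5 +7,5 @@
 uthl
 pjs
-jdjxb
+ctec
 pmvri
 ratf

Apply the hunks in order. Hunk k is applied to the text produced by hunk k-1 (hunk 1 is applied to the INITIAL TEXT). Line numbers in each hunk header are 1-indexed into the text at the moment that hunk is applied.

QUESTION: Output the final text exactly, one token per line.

Answer: qfmli
qvc
ikfmt
sanbi
agu
uygcc
uthl
pjs
ctec
pmvri
ratf

Derivation:
Hunk 1: at line 9 remove [dehyo,vtgd] add [uthl,pjs,jdjxb] -> 15 lines: qfmli qvc ikfmt ffkm wqne hhs agu nykxi tjtvh nua uthl pjs jdjxb pmvri ratf
Hunk 2: at line 8 remove [tjtvh,nua] add [immxj,dquiy] -> 15 lines: qfmli qvc ikfmt ffkm wqne hhs agu nykxi immxj dquiy uthl pjs jdjxb pmvri ratf
Hunk 3: at line 3 remove [ffkm,wqne,hhs] add [sanbi] -> 13 lines: qfmli qvc ikfmt sanbi agu nykxi immxj dquiy uthl pjs jdjxb pmvri ratf
Hunk 4: at line 4 remove [nykxi,immxj,dquiy] add [uygcc] -> 11 lines: qfmli qvc ikfmt sanbi agu uygcc uthl pjs jdjxb pmvri ratf
Hunk 5: at line 7 remove [jdjxb] add [ctec] -> 11 lines: qfmli qvc ikfmt sanbi agu uygcc uthl pjs ctec pmvri ratf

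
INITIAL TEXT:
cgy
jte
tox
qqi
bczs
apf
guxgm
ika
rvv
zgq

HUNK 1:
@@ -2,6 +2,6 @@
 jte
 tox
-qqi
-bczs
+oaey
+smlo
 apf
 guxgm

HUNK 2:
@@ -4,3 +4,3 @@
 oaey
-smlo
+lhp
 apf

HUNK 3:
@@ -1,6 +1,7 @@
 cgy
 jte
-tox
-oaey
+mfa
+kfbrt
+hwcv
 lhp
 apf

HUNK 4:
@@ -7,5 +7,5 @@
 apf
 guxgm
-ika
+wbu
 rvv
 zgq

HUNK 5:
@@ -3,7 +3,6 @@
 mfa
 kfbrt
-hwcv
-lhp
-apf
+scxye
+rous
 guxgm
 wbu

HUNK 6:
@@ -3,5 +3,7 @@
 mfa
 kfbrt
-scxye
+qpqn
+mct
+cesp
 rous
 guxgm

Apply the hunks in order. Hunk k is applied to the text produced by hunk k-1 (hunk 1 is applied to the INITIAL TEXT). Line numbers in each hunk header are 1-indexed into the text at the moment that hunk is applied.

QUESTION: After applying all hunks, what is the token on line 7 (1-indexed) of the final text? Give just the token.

Answer: cesp

Derivation:
Hunk 1: at line 2 remove [qqi,bczs] add [oaey,smlo] -> 10 lines: cgy jte tox oaey smlo apf guxgm ika rvv zgq
Hunk 2: at line 4 remove [smlo] add [lhp] -> 10 lines: cgy jte tox oaey lhp apf guxgm ika rvv zgq
Hunk 3: at line 1 remove [tox,oaey] add [mfa,kfbrt,hwcv] -> 11 lines: cgy jte mfa kfbrt hwcv lhp apf guxgm ika rvv zgq
Hunk 4: at line 7 remove [ika] add [wbu] -> 11 lines: cgy jte mfa kfbrt hwcv lhp apf guxgm wbu rvv zgq
Hunk 5: at line 3 remove [hwcv,lhp,apf] add [scxye,rous] -> 10 lines: cgy jte mfa kfbrt scxye rous guxgm wbu rvv zgq
Hunk 6: at line 3 remove [scxye] add [qpqn,mct,cesp] -> 12 lines: cgy jte mfa kfbrt qpqn mct cesp rous guxgm wbu rvv zgq
Final line 7: cesp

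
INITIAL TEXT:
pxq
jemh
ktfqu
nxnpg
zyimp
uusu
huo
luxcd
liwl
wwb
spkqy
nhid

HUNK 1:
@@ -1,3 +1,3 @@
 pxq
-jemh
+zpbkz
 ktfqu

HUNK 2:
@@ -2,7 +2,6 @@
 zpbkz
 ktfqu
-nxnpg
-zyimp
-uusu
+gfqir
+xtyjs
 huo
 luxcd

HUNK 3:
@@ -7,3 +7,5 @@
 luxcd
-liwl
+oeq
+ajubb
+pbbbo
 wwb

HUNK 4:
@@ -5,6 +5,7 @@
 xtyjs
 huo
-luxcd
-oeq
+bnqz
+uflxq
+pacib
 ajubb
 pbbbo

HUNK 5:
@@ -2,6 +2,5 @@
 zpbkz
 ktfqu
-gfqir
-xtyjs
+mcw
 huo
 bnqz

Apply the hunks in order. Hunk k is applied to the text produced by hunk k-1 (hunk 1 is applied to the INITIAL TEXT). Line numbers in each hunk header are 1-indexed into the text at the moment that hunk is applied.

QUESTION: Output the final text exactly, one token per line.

Answer: pxq
zpbkz
ktfqu
mcw
huo
bnqz
uflxq
pacib
ajubb
pbbbo
wwb
spkqy
nhid

Derivation:
Hunk 1: at line 1 remove [jemh] add [zpbkz] -> 12 lines: pxq zpbkz ktfqu nxnpg zyimp uusu huo luxcd liwl wwb spkqy nhid
Hunk 2: at line 2 remove [nxnpg,zyimp,uusu] add [gfqir,xtyjs] -> 11 lines: pxq zpbkz ktfqu gfqir xtyjs huo luxcd liwl wwb spkqy nhid
Hunk 3: at line 7 remove [liwl] add [oeq,ajubb,pbbbo] -> 13 lines: pxq zpbkz ktfqu gfqir xtyjs huo luxcd oeq ajubb pbbbo wwb spkqy nhid
Hunk 4: at line 5 remove [luxcd,oeq] add [bnqz,uflxq,pacib] -> 14 lines: pxq zpbkz ktfqu gfqir xtyjs huo bnqz uflxq pacib ajubb pbbbo wwb spkqy nhid
Hunk 5: at line 2 remove [gfqir,xtyjs] add [mcw] -> 13 lines: pxq zpbkz ktfqu mcw huo bnqz uflxq pacib ajubb pbbbo wwb spkqy nhid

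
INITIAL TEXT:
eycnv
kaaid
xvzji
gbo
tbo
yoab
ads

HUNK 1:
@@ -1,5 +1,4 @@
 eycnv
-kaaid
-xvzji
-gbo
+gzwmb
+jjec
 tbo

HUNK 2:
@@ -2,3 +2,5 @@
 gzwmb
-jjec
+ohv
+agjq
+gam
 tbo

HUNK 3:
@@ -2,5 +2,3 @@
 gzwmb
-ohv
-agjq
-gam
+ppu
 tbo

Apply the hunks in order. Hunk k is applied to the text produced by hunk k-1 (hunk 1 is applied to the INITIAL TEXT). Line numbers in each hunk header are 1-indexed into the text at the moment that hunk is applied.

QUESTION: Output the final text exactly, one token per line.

Answer: eycnv
gzwmb
ppu
tbo
yoab
ads

Derivation:
Hunk 1: at line 1 remove [kaaid,xvzji,gbo] add [gzwmb,jjec] -> 6 lines: eycnv gzwmb jjec tbo yoab ads
Hunk 2: at line 2 remove [jjec] add [ohv,agjq,gam] -> 8 lines: eycnv gzwmb ohv agjq gam tbo yoab ads
Hunk 3: at line 2 remove [ohv,agjq,gam] add [ppu] -> 6 lines: eycnv gzwmb ppu tbo yoab ads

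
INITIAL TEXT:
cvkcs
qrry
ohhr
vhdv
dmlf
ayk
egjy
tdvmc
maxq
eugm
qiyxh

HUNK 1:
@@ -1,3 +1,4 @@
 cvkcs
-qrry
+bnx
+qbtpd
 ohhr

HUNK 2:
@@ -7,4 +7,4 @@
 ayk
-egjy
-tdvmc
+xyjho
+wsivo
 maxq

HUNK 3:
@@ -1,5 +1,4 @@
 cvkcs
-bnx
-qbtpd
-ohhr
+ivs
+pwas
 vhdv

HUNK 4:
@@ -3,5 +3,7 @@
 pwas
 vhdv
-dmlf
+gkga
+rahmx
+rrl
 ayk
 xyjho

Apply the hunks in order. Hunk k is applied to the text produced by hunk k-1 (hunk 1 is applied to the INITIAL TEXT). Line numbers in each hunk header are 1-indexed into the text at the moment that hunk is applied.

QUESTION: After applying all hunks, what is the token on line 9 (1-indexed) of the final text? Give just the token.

Answer: xyjho

Derivation:
Hunk 1: at line 1 remove [qrry] add [bnx,qbtpd] -> 12 lines: cvkcs bnx qbtpd ohhr vhdv dmlf ayk egjy tdvmc maxq eugm qiyxh
Hunk 2: at line 7 remove [egjy,tdvmc] add [xyjho,wsivo] -> 12 lines: cvkcs bnx qbtpd ohhr vhdv dmlf ayk xyjho wsivo maxq eugm qiyxh
Hunk 3: at line 1 remove [bnx,qbtpd,ohhr] add [ivs,pwas] -> 11 lines: cvkcs ivs pwas vhdv dmlf ayk xyjho wsivo maxq eugm qiyxh
Hunk 4: at line 3 remove [dmlf] add [gkga,rahmx,rrl] -> 13 lines: cvkcs ivs pwas vhdv gkga rahmx rrl ayk xyjho wsivo maxq eugm qiyxh
Final line 9: xyjho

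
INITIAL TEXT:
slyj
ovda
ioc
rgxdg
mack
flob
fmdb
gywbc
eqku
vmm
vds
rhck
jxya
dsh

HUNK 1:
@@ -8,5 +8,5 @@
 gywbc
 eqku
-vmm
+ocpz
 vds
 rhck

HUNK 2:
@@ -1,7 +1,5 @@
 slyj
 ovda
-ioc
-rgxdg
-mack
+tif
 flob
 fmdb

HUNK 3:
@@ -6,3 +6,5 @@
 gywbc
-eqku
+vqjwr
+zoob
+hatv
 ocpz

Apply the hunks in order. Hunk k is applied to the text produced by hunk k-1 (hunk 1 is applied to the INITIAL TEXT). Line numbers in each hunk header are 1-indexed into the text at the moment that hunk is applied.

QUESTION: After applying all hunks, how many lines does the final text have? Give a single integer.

Answer: 14

Derivation:
Hunk 1: at line 8 remove [vmm] add [ocpz] -> 14 lines: slyj ovda ioc rgxdg mack flob fmdb gywbc eqku ocpz vds rhck jxya dsh
Hunk 2: at line 1 remove [ioc,rgxdg,mack] add [tif] -> 12 lines: slyj ovda tif flob fmdb gywbc eqku ocpz vds rhck jxya dsh
Hunk 3: at line 6 remove [eqku] add [vqjwr,zoob,hatv] -> 14 lines: slyj ovda tif flob fmdb gywbc vqjwr zoob hatv ocpz vds rhck jxya dsh
Final line count: 14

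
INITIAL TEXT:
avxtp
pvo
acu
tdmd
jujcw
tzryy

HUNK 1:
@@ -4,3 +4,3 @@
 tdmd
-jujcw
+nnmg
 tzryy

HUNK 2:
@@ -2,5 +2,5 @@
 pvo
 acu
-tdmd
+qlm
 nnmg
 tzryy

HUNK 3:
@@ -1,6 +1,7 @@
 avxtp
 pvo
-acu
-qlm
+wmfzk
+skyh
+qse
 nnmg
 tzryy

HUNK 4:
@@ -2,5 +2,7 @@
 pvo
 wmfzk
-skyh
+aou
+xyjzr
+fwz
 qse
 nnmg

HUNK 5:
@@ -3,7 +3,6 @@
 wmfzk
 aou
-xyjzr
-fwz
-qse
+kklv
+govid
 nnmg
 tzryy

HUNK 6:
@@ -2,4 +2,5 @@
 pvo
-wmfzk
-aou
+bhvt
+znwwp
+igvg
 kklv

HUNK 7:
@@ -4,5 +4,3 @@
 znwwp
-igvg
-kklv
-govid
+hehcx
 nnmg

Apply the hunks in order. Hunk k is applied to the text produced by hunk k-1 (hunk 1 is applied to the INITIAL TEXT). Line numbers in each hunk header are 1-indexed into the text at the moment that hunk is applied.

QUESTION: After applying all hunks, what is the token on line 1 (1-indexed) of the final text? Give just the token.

Hunk 1: at line 4 remove [jujcw] add [nnmg] -> 6 lines: avxtp pvo acu tdmd nnmg tzryy
Hunk 2: at line 2 remove [tdmd] add [qlm] -> 6 lines: avxtp pvo acu qlm nnmg tzryy
Hunk 3: at line 1 remove [acu,qlm] add [wmfzk,skyh,qse] -> 7 lines: avxtp pvo wmfzk skyh qse nnmg tzryy
Hunk 4: at line 2 remove [skyh] add [aou,xyjzr,fwz] -> 9 lines: avxtp pvo wmfzk aou xyjzr fwz qse nnmg tzryy
Hunk 5: at line 3 remove [xyjzr,fwz,qse] add [kklv,govid] -> 8 lines: avxtp pvo wmfzk aou kklv govid nnmg tzryy
Hunk 6: at line 2 remove [wmfzk,aou] add [bhvt,znwwp,igvg] -> 9 lines: avxtp pvo bhvt znwwp igvg kklv govid nnmg tzryy
Hunk 7: at line 4 remove [igvg,kklv,govid] add [hehcx] -> 7 lines: avxtp pvo bhvt znwwp hehcx nnmg tzryy
Final line 1: avxtp

Answer: avxtp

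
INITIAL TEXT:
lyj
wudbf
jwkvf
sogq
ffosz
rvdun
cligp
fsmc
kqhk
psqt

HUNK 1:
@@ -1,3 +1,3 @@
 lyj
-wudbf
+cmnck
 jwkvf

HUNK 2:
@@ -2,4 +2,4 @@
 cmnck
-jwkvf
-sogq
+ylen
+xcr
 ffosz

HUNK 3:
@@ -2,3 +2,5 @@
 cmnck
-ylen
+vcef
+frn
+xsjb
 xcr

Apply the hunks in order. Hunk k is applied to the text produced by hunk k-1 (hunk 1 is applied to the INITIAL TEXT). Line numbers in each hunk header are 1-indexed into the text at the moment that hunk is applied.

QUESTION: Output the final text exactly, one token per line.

Hunk 1: at line 1 remove [wudbf] add [cmnck] -> 10 lines: lyj cmnck jwkvf sogq ffosz rvdun cligp fsmc kqhk psqt
Hunk 2: at line 2 remove [jwkvf,sogq] add [ylen,xcr] -> 10 lines: lyj cmnck ylen xcr ffosz rvdun cligp fsmc kqhk psqt
Hunk 3: at line 2 remove [ylen] add [vcef,frn,xsjb] -> 12 lines: lyj cmnck vcef frn xsjb xcr ffosz rvdun cligp fsmc kqhk psqt

Answer: lyj
cmnck
vcef
frn
xsjb
xcr
ffosz
rvdun
cligp
fsmc
kqhk
psqt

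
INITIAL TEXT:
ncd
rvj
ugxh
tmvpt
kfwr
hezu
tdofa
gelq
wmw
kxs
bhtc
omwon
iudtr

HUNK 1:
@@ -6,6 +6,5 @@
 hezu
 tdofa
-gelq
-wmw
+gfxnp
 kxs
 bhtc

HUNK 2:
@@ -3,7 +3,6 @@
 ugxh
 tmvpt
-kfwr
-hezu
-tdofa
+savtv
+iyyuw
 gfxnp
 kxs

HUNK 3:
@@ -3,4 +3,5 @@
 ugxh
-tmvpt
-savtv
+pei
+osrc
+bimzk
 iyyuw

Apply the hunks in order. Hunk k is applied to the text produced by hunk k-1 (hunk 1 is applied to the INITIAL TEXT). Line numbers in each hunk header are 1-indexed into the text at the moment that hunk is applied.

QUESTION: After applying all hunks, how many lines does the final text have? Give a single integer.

Answer: 12

Derivation:
Hunk 1: at line 6 remove [gelq,wmw] add [gfxnp] -> 12 lines: ncd rvj ugxh tmvpt kfwr hezu tdofa gfxnp kxs bhtc omwon iudtr
Hunk 2: at line 3 remove [kfwr,hezu,tdofa] add [savtv,iyyuw] -> 11 lines: ncd rvj ugxh tmvpt savtv iyyuw gfxnp kxs bhtc omwon iudtr
Hunk 3: at line 3 remove [tmvpt,savtv] add [pei,osrc,bimzk] -> 12 lines: ncd rvj ugxh pei osrc bimzk iyyuw gfxnp kxs bhtc omwon iudtr
Final line count: 12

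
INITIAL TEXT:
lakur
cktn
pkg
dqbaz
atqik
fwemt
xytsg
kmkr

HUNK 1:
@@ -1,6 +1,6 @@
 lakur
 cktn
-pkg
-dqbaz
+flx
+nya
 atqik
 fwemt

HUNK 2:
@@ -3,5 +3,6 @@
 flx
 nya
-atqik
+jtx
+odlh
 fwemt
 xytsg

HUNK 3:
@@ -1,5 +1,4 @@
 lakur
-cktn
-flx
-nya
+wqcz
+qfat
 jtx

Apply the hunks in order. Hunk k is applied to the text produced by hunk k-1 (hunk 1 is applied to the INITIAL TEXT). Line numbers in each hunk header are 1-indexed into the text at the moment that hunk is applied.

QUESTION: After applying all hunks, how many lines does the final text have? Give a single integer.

Hunk 1: at line 1 remove [pkg,dqbaz] add [flx,nya] -> 8 lines: lakur cktn flx nya atqik fwemt xytsg kmkr
Hunk 2: at line 3 remove [atqik] add [jtx,odlh] -> 9 lines: lakur cktn flx nya jtx odlh fwemt xytsg kmkr
Hunk 3: at line 1 remove [cktn,flx,nya] add [wqcz,qfat] -> 8 lines: lakur wqcz qfat jtx odlh fwemt xytsg kmkr
Final line count: 8

Answer: 8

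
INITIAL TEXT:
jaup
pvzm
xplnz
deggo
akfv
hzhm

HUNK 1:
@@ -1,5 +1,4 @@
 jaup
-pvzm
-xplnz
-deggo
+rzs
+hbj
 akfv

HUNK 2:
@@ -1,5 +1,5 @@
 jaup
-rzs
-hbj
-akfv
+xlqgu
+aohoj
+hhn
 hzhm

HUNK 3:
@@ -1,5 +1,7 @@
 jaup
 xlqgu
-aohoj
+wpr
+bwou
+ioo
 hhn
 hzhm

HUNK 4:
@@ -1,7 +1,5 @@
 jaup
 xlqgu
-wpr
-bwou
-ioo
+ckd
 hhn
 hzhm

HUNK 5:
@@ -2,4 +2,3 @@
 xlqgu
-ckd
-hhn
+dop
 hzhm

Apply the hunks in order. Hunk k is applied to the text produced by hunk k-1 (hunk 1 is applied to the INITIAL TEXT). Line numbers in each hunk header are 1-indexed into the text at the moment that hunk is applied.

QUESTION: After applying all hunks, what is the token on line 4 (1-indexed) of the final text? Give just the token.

Answer: hzhm

Derivation:
Hunk 1: at line 1 remove [pvzm,xplnz,deggo] add [rzs,hbj] -> 5 lines: jaup rzs hbj akfv hzhm
Hunk 2: at line 1 remove [rzs,hbj,akfv] add [xlqgu,aohoj,hhn] -> 5 lines: jaup xlqgu aohoj hhn hzhm
Hunk 3: at line 1 remove [aohoj] add [wpr,bwou,ioo] -> 7 lines: jaup xlqgu wpr bwou ioo hhn hzhm
Hunk 4: at line 1 remove [wpr,bwou,ioo] add [ckd] -> 5 lines: jaup xlqgu ckd hhn hzhm
Hunk 5: at line 2 remove [ckd,hhn] add [dop] -> 4 lines: jaup xlqgu dop hzhm
Final line 4: hzhm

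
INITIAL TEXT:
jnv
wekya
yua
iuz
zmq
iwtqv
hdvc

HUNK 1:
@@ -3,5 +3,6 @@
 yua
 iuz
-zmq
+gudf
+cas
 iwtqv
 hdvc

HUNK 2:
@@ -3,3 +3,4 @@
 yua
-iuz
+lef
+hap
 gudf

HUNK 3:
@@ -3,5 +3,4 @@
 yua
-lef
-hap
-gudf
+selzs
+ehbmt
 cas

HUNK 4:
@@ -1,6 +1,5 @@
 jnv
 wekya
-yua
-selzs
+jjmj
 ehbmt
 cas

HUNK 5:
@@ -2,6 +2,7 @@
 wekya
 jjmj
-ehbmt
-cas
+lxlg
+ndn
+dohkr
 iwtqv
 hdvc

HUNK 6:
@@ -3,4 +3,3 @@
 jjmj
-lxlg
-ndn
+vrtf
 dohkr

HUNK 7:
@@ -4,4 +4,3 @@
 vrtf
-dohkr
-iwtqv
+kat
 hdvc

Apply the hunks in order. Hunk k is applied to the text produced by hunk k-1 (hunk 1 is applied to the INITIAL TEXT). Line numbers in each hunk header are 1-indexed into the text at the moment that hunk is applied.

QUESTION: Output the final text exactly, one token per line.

Answer: jnv
wekya
jjmj
vrtf
kat
hdvc

Derivation:
Hunk 1: at line 3 remove [zmq] add [gudf,cas] -> 8 lines: jnv wekya yua iuz gudf cas iwtqv hdvc
Hunk 2: at line 3 remove [iuz] add [lef,hap] -> 9 lines: jnv wekya yua lef hap gudf cas iwtqv hdvc
Hunk 3: at line 3 remove [lef,hap,gudf] add [selzs,ehbmt] -> 8 lines: jnv wekya yua selzs ehbmt cas iwtqv hdvc
Hunk 4: at line 1 remove [yua,selzs] add [jjmj] -> 7 lines: jnv wekya jjmj ehbmt cas iwtqv hdvc
Hunk 5: at line 2 remove [ehbmt,cas] add [lxlg,ndn,dohkr] -> 8 lines: jnv wekya jjmj lxlg ndn dohkr iwtqv hdvc
Hunk 6: at line 3 remove [lxlg,ndn] add [vrtf] -> 7 lines: jnv wekya jjmj vrtf dohkr iwtqv hdvc
Hunk 7: at line 4 remove [dohkr,iwtqv] add [kat] -> 6 lines: jnv wekya jjmj vrtf kat hdvc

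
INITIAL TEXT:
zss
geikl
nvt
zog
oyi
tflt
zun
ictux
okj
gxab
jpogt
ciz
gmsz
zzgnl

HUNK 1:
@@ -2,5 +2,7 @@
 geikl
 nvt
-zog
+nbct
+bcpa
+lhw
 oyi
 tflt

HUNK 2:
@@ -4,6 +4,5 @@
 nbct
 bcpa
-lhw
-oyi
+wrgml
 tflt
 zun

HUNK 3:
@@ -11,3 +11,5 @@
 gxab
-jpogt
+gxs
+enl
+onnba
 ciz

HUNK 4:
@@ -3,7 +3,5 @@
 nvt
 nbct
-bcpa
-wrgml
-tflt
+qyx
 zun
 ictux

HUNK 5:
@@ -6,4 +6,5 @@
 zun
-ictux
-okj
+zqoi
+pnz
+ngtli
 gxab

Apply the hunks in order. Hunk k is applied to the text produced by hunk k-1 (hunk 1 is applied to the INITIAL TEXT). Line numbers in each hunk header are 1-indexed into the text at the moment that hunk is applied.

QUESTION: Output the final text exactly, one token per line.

Hunk 1: at line 2 remove [zog] add [nbct,bcpa,lhw] -> 16 lines: zss geikl nvt nbct bcpa lhw oyi tflt zun ictux okj gxab jpogt ciz gmsz zzgnl
Hunk 2: at line 4 remove [lhw,oyi] add [wrgml] -> 15 lines: zss geikl nvt nbct bcpa wrgml tflt zun ictux okj gxab jpogt ciz gmsz zzgnl
Hunk 3: at line 11 remove [jpogt] add [gxs,enl,onnba] -> 17 lines: zss geikl nvt nbct bcpa wrgml tflt zun ictux okj gxab gxs enl onnba ciz gmsz zzgnl
Hunk 4: at line 3 remove [bcpa,wrgml,tflt] add [qyx] -> 15 lines: zss geikl nvt nbct qyx zun ictux okj gxab gxs enl onnba ciz gmsz zzgnl
Hunk 5: at line 6 remove [ictux,okj] add [zqoi,pnz,ngtli] -> 16 lines: zss geikl nvt nbct qyx zun zqoi pnz ngtli gxab gxs enl onnba ciz gmsz zzgnl

Answer: zss
geikl
nvt
nbct
qyx
zun
zqoi
pnz
ngtli
gxab
gxs
enl
onnba
ciz
gmsz
zzgnl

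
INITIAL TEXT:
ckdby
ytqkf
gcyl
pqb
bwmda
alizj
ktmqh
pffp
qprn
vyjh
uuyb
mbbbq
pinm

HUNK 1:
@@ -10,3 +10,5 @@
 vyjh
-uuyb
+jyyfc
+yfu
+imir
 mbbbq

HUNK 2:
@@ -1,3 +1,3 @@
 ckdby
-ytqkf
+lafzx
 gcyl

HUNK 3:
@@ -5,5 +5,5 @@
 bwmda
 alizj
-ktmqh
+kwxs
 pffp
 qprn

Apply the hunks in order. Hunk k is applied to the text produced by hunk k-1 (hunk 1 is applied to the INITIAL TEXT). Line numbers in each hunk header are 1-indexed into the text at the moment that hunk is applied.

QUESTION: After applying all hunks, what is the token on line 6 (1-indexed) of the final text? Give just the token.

Hunk 1: at line 10 remove [uuyb] add [jyyfc,yfu,imir] -> 15 lines: ckdby ytqkf gcyl pqb bwmda alizj ktmqh pffp qprn vyjh jyyfc yfu imir mbbbq pinm
Hunk 2: at line 1 remove [ytqkf] add [lafzx] -> 15 lines: ckdby lafzx gcyl pqb bwmda alizj ktmqh pffp qprn vyjh jyyfc yfu imir mbbbq pinm
Hunk 3: at line 5 remove [ktmqh] add [kwxs] -> 15 lines: ckdby lafzx gcyl pqb bwmda alizj kwxs pffp qprn vyjh jyyfc yfu imir mbbbq pinm
Final line 6: alizj

Answer: alizj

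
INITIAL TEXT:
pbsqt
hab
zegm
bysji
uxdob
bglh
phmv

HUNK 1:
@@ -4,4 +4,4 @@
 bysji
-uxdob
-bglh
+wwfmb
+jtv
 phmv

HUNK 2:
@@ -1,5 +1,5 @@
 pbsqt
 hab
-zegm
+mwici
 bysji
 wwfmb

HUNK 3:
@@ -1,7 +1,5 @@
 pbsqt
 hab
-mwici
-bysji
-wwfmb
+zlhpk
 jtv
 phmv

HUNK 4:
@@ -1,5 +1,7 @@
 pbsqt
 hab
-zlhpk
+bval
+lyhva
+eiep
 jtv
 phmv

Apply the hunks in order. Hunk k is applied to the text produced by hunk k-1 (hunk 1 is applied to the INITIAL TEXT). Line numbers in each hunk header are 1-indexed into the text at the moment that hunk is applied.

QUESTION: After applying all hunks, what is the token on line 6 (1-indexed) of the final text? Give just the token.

Answer: jtv

Derivation:
Hunk 1: at line 4 remove [uxdob,bglh] add [wwfmb,jtv] -> 7 lines: pbsqt hab zegm bysji wwfmb jtv phmv
Hunk 2: at line 1 remove [zegm] add [mwici] -> 7 lines: pbsqt hab mwici bysji wwfmb jtv phmv
Hunk 3: at line 1 remove [mwici,bysji,wwfmb] add [zlhpk] -> 5 lines: pbsqt hab zlhpk jtv phmv
Hunk 4: at line 1 remove [zlhpk] add [bval,lyhva,eiep] -> 7 lines: pbsqt hab bval lyhva eiep jtv phmv
Final line 6: jtv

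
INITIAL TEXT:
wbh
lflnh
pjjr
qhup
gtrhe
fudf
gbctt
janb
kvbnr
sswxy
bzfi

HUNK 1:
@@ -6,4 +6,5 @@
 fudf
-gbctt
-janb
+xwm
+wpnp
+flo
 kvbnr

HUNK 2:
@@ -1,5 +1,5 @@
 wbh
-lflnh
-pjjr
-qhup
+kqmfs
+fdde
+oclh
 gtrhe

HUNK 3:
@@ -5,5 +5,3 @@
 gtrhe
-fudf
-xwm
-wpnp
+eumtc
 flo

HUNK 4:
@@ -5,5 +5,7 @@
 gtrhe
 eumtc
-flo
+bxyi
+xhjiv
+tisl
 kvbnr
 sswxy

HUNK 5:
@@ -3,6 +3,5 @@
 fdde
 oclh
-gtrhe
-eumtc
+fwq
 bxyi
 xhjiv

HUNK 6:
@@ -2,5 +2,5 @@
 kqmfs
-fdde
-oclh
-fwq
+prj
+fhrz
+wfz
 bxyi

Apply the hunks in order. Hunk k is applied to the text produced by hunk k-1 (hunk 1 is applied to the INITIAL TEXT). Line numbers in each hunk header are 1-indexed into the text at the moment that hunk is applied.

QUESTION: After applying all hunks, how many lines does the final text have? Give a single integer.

Hunk 1: at line 6 remove [gbctt,janb] add [xwm,wpnp,flo] -> 12 lines: wbh lflnh pjjr qhup gtrhe fudf xwm wpnp flo kvbnr sswxy bzfi
Hunk 2: at line 1 remove [lflnh,pjjr,qhup] add [kqmfs,fdde,oclh] -> 12 lines: wbh kqmfs fdde oclh gtrhe fudf xwm wpnp flo kvbnr sswxy bzfi
Hunk 3: at line 5 remove [fudf,xwm,wpnp] add [eumtc] -> 10 lines: wbh kqmfs fdde oclh gtrhe eumtc flo kvbnr sswxy bzfi
Hunk 4: at line 5 remove [flo] add [bxyi,xhjiv,tisl] -> 12 lines: wbh kqmfs fdde oclh gtrhe eumtc bxyi xhjiv tisl kvbnr sswxy bzfi
Hunk 5: at line 3 remove [gtrhe,eumtc] add [fwq] -> 11 lines: wbh kqmfs fdde oclh fwq bxyi xhjiv tisl kvbnr sswxy bzfi
Hunk 6: at line 2 remove [fdde,oclh,fwq] add [prj,fhrz,wfz] -> 11 lines: wbh kqmfs prj fhrz wfz bxyi xhjiv tisl kvbnr sswxy bzfi
Final line count: 11

Answer: 11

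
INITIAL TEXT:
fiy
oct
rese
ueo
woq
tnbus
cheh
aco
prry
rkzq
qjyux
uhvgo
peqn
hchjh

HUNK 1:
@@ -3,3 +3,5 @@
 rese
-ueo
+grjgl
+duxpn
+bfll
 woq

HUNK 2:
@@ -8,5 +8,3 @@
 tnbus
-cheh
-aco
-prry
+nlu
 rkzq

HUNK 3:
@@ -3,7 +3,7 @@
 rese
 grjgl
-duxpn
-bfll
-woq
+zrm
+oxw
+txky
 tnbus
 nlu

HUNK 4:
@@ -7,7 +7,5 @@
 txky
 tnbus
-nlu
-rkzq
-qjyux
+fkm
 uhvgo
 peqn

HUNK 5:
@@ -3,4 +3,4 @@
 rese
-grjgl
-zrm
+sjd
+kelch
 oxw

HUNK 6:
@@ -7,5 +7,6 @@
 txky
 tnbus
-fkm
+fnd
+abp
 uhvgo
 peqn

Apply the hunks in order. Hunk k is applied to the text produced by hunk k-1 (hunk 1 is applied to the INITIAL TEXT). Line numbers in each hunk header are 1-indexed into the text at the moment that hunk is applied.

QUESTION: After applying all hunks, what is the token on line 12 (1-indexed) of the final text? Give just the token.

Hunk 1: at line 3 remove [ueo] add [grjgl,duxpn,bfll] -> 16 lines: fiy oct rese grjgl duxpn bfll woq tnbus cheh aco prry rkzq qjyux uhvgo peqn hchjh
Hunk 2: at line 8 remove [cheh,aco,prry] add [nlu] -> 14 lines: fiy oct rese grjgl duxpn bfll woq tnbus nlu rkzq qjyux uhvgo peqn hchjh
Hunk 3: at line 3 remove [duxpn,bfll,woq] add [zrm,oxw,txky] -> 14 lines: fiy oct rese grjgl zrm oxw txky tnbus nlu rkzq qjyux uhvgo peqn hchjh
Hunk 4: at line 7 remove [nlu,rkzq,qjyux] add [fkm] -> 12 lines: fiy oct rese grjgl zrm oxw txky tnbus fkm uhvgo peqn hchjh
Hunk 5: at line 3 remove [grjgl,zrm] add [sjd,kelch] -> 12 lines: fiy oct rese sjd kelch oxw txky tnbus fkm uhvgo peqn hchjh
Hunk 6: at line 7 remove [fkm] add [fnd,abp] -> 13 lines: fiy oct rese sjd kelch oxw txky tnbus fnd abp uhvgo peqn hchjh
Final line 12: peqn

Answer: peqn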